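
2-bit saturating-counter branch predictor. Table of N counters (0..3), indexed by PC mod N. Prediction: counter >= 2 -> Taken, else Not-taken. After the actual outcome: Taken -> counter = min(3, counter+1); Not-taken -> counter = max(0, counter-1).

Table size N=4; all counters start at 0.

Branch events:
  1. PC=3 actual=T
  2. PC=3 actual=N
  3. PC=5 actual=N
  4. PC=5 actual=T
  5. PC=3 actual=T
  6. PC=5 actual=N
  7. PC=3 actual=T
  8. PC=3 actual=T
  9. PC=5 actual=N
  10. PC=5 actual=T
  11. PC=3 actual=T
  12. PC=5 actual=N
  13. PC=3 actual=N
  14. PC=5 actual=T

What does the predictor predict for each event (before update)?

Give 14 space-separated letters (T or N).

Answer: N N N N N N N T N N T N T N

Derivation:
Ev 1: PC=3 idx=3 pred=N actual=T -> ctr[3]=1
Ev 2: PC=3 idx=3 pred=N actual=N -> ctr[3]=0
Ev 3: PC=5 idx=1 pred=N actual=N -> ctr[1]=0
Ev 4: PC=5 idx=1 pred=N actual=T -> ctr[1]=1
Ev 5: PC=3 idx=3 pred=N actual=T -> ctr[3]=1
Ev 6: PC=5 idx=1 pred=N actual=N -> ctr[1]=0
Ev 7: PC=3 idx=3 pred=N actual=T -> ctr[3]=2
Ev 8: PC=3 idx=3 pred=T actual=T -> ctr[3]=3
Ev 9: PC=5 idx=1 pred=N actual=N -> ctr[1]=0
Ev 10: PC=5 idx=1 pred=N actual=T -> ctr[1]=1
Ev 11: PC=3 idx=3 pred=T actual=T -> ctr[3]=3
Ev 12: PC=5 idx=1 pred=N actual=N -> ctr[1]=0
Ev 13: PC=3 idx=3 pred=T actual=N -> ctr[3]=2
Ev 14: PC=5 idx=1 pred=N actual=T -> ctr[1]=1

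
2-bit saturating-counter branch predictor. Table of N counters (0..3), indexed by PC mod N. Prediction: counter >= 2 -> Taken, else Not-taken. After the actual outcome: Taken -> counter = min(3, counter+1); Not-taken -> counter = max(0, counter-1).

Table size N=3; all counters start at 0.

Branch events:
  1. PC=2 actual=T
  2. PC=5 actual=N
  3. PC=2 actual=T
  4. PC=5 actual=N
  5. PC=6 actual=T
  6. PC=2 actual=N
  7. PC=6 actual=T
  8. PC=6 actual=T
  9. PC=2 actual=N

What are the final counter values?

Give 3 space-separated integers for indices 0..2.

Answer: 3 0 0

Derivation:
Ev 1: PC=2 idx=2 pred=N actual=T -> ctr[2]=1
Ev 2: PC=5 idx=2 pred=N actual=N -> ctr[2]=0
Ev 3: PC=2 idx=2 pred=N actual=T -> ctr[2]=1
Ev 4: PC=5 idx=2 pred=N actual=N -> ctr[2]=0
Ev 5: PC=6 idx=0 pred=N actual=T -> ctr[0]=1
Ev 6: PC=2 idx=2 pred=N actual=N -> ctr[2]=0
Ev 7: PC=6 idx=0 pred=N actual=T -> ctr[0]=2
Ev 8: PC=6 idx=0 pred=T actual=T -> ctr[0]=3
Ev 9: PC=2 idx=2 pred=N actual=N -> ctr[2]=0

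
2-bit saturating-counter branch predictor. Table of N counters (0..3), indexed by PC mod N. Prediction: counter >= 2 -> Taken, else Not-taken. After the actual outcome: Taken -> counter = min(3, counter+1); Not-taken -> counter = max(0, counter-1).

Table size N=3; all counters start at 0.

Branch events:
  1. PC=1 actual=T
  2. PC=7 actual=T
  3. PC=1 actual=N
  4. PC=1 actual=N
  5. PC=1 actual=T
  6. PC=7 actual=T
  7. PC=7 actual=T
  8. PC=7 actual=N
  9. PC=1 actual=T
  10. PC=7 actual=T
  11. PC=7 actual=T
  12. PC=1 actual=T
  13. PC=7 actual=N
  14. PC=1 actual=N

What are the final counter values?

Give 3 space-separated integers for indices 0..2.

Ev 1: PC=1 idx=1 pred=N actual=T -> ctr[1]=1
Ev 2: PC=7 idx=1 pred=N actual=T -> ctr[1]=2
Ev 3: PC=1 idx=1 pred=T actual=N -> ctr[1]=1
Ev 4: PC=1 idx=1 pred=N actual=N -> ctr[1]=0
Ev 5: PC=1 idx=1 pred=N actual=T -> ctr[1]=1
Ev 6: PC=7 idx=1 pred=N actual=T -> ctr[1]=2
Ev 7: PC=7 idx=1 pred=T actual=T -> ctr[1]=3
Ev 8: PC=7 idx=1 pred=T actual=N -> ctr[1]=2
Ev 9: PC=1 idx=1 pred=T actual=T -> ctr[1]=3
Ev 10: PC=7 idx=1 pred=T actual=T -> ctr[1]=3
Ev 11: PC=7 idx=1 pred=T actual=T -> ctr[1]=3
Ev 12: PC=1 idx=1 pred=T actual=T -> ctr[1]=3
Ev 13: PC=7 idx=1 pred=T actual=N -> ctr[1]=2
Ev 14: PC=1 idx=1 pred=T actual=N -> ctr[1]=1

Answer: 0 1 0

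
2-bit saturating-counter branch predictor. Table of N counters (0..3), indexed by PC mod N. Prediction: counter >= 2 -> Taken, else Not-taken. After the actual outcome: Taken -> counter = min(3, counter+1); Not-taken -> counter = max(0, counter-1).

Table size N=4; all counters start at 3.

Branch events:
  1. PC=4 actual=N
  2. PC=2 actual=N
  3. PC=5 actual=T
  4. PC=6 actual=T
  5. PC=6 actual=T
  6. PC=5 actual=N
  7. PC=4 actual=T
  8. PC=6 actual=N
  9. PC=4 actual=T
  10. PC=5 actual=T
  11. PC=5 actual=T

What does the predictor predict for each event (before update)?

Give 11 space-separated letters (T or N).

Answer: T T T T T T T T T T T

Derivation:
Ev 1: PC=4 idx=0 pred=T actual=N -> ctr[0]=2
Ev 2: PC=2 idx=2 pred=T actual=N -> ctr[2]=2
Ev 3: PC=5 idx=1 pred=T actual=T -> ctr[1]=3
Ev 4: PC=6 idx=2 pred=T actual=T -> ctr[2]=3
Ev 5: PC=6 idx=2 pred=T actual=T -> ctr[2]=3
Ev 6: PC=5 idx=1 pred=T actual=N -> ctr[1]=2
Ev 7: PC=4 idx=0 pred=T actual=T -> ctr[0]=3
Ev 8: PC=6 idx=2 pred=T actual=N -> ctr[2]=2
Ev 9: PC=4 idx=0 pred=T actual=T -> ctr[0]=3
Ev 10: PC=5 idx=1 pred=T actual=T -> ctr[1]=3
Ev 11: PC=5 idx=1 pred=T actual=T -> ctr[1]=3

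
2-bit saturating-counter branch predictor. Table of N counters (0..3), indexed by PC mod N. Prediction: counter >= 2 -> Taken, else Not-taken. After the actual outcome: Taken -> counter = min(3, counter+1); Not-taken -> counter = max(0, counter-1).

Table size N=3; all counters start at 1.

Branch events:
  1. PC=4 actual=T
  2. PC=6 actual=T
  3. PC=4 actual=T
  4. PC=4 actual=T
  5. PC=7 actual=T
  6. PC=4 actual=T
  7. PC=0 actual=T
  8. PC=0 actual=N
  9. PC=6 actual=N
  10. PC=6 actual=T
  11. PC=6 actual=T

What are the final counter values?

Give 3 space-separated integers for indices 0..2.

Answer: 3 3 1

Derivation:
Ev 1: PC=4 idx=1 pred=N actual=T -> ctr[1]=2
Ev 2: PC=6 idx=0 pred=N actual=T -> ctr[0]=2
Ev 3: PC=4 idx=1 pred=T actual=T -> ctr[1]=3
Ev 4: PC=4 idx=1 pred=T actual=T -> ctr[1]=3
Ev 5: PC=7 idx=1 pred=T actual=T -> ctr[1]=3
Ev 6: PC=4 idx=1 pred=T actual=T -> ctr[1]=3
Ev 7: PC=0 idx=0 pred=T actual=T -> ctr[0]=3
Ev 8: PC=0 idx=0 pred=T actual=N -> ctr[0]=2
Ev 9: PC=6 idx=0 pred=T actual=N -> ctr[0]=1
Ev 10: PC=6 idx=0 pred=N actual=T -> ctr[0]=2
Ev 11: PC=6 idx=0 pred=T actual=T -> ctr[0]=3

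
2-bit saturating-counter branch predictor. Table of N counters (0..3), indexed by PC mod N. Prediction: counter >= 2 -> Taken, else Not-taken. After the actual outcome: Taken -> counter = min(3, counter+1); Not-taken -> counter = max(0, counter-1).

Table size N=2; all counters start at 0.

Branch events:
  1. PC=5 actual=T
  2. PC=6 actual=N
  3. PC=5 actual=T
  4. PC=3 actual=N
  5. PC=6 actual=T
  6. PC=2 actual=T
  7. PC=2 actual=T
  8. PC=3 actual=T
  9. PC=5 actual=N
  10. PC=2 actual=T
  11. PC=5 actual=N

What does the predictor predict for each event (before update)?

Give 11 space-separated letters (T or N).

Ev 1: PC=5 idx=1 pred=N actual=T -> ctr[1]=1
Ev 2: PC=6 idx=0 pred=N actual=N -> ctr[0]=0
Ev 3: PC=5 idx=1 pred=N actual=T -> ctr[1]=2
Ev 4: PC=3 idx=1 pred=T actual=N -> ctr[1]=1
Ev 5: PC=6 idx=0 pred=N actual=T -> ctr[0]=1
Ev 6: PC=2 idx=0 pred=N actual=T -> ctr[0]=2
Ev 7: PC=2 idx=0 pred=T actual=T -> ctr[0]=3
Ev 8: PC=3 idx=1 pred=N actual=T -> ctr[1]=2
Ev 9: PC=5 idx=1 pred=T actual=N -> ctr[1]=1
Ev 10: PC=2 idx=0 pred=T actual=T -> ctr[0]=3
Ev 11: PC=5 idx=1 pred=N actual=N -> ctr[1]=0

Answer: N N N T N N T N T T N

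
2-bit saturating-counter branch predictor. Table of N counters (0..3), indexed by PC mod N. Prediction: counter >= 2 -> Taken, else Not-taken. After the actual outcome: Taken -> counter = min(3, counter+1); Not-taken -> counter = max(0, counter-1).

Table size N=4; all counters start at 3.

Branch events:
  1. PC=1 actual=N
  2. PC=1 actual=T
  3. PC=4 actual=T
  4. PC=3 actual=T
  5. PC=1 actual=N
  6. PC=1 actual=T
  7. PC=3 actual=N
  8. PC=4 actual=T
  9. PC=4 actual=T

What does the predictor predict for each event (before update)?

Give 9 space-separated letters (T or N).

Ev 1: PC=1 idx=1 pred=T actual=N -> ctr[1]=2
Ev 2: PC=1 idx=1 pred=T actual=T -> ctr[1]=3
Ev 3: PC=4 idx=0 pred=T actual=T -> ctr[0]=3
Ev 4: PC=3 idx=3 pred=T actual=T -> ctr[3]=3
Ev 5: PC=1 idx=1 pred=T actual=N -> ctr[1]=2
Ev 6: PC=1 idx=1 pred=T actual=T -> ctr[1]=3
Ev 7: PC=3 idx=3 pred=T actual=N -> ctr[3]=2
Ev 8: PC=4 idx=0 pred=T actual=T -> ctr[0]=3
Ev 9: PC=4 idx=0 pred=T actual=T -> ctr[0]=3

Answer: T T T T T T T T T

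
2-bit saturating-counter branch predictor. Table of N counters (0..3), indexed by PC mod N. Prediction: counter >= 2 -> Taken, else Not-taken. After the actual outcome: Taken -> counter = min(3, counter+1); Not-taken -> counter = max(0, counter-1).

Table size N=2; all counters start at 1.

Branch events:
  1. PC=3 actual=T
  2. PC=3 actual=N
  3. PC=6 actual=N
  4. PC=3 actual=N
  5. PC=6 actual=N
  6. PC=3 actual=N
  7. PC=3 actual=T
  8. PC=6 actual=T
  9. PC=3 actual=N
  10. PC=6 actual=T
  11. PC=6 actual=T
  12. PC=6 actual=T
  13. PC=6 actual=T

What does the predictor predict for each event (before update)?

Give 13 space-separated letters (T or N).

Answer: N T N N N N N N N N T T T

Derivation:
Ev 1: PC=3 idx=1 pred=N actual=T -> ctr[1]=2
Ev 2: PC=3 idx=1 pred=T actual=N -> ctr[1]=1
Ev 3: PC=6 idx=0 pred=N actual=N -> ctr[0]=0
Ev 4: PC=3 idx=1 pred=N actual=N -> ctr[1]=0
Ev 5: PC=6 idx=0 pred=N actual=N -> ctr[0]=0
Ev 6: PC=3 idx=1 pred=N actual=N -> ctr[1]=0
Ev 7: PC=3 idx=1 pred=N actual=T -> ctr[1]=1
Ev 8: PC=6 idx=0 pred=N actual=T -> ctr[0]=1
Ev 9: PC=3 idx=1 pred=N actual=N -> ctr[1]=0
Ev 10: PC=6 idx=0 pred=N actual=T -> ctr[0]=2
Ev 11: PC=6 idx=0 pred=T actual=T -> ctr[0]=3
Ev 12: PC=6 idx=0 pred=T actual=T -> ctr[0]=3
Ev 13: PC=6 idx=0 pred=T actual=T -> ctr[0]=3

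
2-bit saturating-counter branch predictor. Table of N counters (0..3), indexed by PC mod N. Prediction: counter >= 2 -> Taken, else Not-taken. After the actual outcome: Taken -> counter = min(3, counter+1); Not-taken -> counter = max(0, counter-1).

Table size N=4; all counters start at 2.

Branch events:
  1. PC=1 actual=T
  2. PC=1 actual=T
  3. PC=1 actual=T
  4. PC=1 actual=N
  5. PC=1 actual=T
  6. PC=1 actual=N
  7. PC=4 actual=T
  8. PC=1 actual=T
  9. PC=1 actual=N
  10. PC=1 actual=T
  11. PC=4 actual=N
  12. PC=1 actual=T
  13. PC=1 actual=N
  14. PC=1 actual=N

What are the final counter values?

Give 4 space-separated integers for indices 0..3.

Ev 1: PC=1 idx=1 pred=T actual=T -> ctr[1]=3
Ev 2: PC=1 idx=1 pred=T actual=T -> ctr[1]=3
Ev 3: PC=1 idx=1 pred=T actual=T -> ctr[1]=3
Ev 4: PC=1 idx=1 pred=T actual=N -> ctr[1]=2
Ev 5: PC=1 idx=1 pred=T actual=T -> ctr[1]=3
Ev 6: PC=1 idx=1 pred=T actual=N -> ctr[1]=2
Ev 7: PC=4 idx=0 pred=T actual=T -> ctr[0]=3
Ev 8: PC=1 idx=1 pred=T actual=T -> ctr[1]=3
Ev 9: PC=1 idx=1 pred=T actual=N -> ctr[1]=2
Ev 10: PC=1 idx=1 pred=T actual=T -> ctr[1]=3
Ev 11: PC=4 idx=0 pred=T actual=N -> ctr[0]=2
Ev 12: PC=1 idx=1 pred=T actual=T -> ctr[1]=3
Ev 13: PC=1 idx=1 pred=T actual=N -> ctr[1]=2
Ev 14: PC=1 idx=1 pred=T actual=N -> ctr[1]=1

Answer: 2 1 2 2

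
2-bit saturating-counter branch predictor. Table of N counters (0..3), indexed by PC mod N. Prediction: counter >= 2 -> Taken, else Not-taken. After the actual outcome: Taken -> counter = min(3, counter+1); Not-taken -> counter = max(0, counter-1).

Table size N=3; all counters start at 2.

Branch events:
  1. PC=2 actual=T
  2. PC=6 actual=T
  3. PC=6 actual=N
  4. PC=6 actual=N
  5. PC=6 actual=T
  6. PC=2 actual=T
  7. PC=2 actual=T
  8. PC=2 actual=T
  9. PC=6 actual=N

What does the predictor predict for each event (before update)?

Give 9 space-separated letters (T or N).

Ev 1: PC=2 idx=2 pred=T actual=T -> ctr[2]=3
Ev 2: PC=6 idx=0 pred=T actual=T -> ctr[0]=3
Ev 3: PC=6 idx=0 pred=T actual=N -> ctr[0]=2
Ev 4: PC=6 idx=0 pred=T actual=N -> ctr[0]=1
Ev 5: PC=6 idx=0 pred=N actual=T -> ctr[0]=2
Ev 6: PC=2 idx=2 pred=T actual=T -> ctr[2]=3
Ev 7: PC=2 idx=2 pred=T actual=T -> ctr[2]=3
Ev 8: PC=2 idx=2 pred=T actual=T -> ctr[2]=3
Ev 9: PC=6 idx=0 pred=T actual=N -> ctr[0]=1

Answer: T T T T N T T T T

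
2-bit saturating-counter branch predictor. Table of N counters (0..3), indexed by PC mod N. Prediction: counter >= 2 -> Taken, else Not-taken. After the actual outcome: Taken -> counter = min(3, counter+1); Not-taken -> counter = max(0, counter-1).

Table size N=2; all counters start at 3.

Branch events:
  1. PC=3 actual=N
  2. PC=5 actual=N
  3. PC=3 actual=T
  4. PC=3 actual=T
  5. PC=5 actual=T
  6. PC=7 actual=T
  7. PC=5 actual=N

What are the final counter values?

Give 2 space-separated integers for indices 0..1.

Ev 1: PC=3 idx=1 pred=T actual=N -> ctr[1]=2
Ev 2: PC=5 idx=1 pred=T actual=N -> ctr[1]=1
Ev 3: PC=3 idx=1 pred=N actual=T -> ctr[1]=2
Ev 4: PC=3 idx=1 pred=T actual=T -> ctr[1]=3
Ev 5: PC=5 idx=1 pred=T actual=T -> ctr[1]=3
Ev 6: PC=7 idx=1 pred=T actual=T -> ctr[1]=3
Ev 7: PC=5 idx=1 pred=T actual=N -> ctr[1]=2

Answer: 3 2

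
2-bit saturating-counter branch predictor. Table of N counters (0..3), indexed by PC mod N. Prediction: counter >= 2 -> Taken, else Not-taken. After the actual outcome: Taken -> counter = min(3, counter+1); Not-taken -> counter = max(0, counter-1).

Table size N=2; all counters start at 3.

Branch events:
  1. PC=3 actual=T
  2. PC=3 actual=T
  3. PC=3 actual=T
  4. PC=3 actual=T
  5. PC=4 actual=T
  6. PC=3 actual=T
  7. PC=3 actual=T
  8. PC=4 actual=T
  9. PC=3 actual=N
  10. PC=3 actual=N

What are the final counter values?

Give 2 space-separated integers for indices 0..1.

Answer: 3 1

Derivation:
Ev 1: PC=3 idx=1 pred=T actual=T -> ctr[1]=3
Ev 2: PC=3 idx=1 pred=T actual=T -> ctr[1]=3
Ev 3: PC=3 idx=1 pred=T actual=T -> ctr[1]=3
Ev 4: PC=3 idx=1 pred=T actual=T -> ctr[1]=3
Ev 5: PC=4 idx=0 pred=T actual=T -> ctr[0]=3
Ev 6: PC=3 idx=1 pred=T actual=T -> ctr[1]=3
Ev 7: PC=3 idx=1 pred=T actual=T -> ctr[1]=3
Ev 8: PC=4 idx=0 pred=T actual=T -> ctr[0]=3
Ev 9: PC=3 idx=1 pred=T actual=N -> ctr[1]=2
Ev 10: PC=3 idx=1 pred=T actual=N -> ctr[1]=1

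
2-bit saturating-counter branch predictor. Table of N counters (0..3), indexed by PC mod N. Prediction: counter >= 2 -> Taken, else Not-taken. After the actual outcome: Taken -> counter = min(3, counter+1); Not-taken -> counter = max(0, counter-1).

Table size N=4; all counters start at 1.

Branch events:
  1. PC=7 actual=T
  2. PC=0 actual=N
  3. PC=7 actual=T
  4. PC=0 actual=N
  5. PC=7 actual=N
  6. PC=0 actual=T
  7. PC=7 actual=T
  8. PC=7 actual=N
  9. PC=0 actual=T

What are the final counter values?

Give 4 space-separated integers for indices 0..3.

Ev 1: PC=7 idx=3 pred=N actual=T -> ctr[3]=2
Ev 2: PC=0 idx=0 pred=N actual=N -> ctr[0]=0
Ev 3: PC=7 idx=3 pred=T actual=T -> ctr[3]=3
Ev 4: PC=0 idx=0 pred=N actual=N -> ctr[0]=0
Ev 5: PC=7 idx=3 pred=T actual=N -> ctr[3]=2
Ev 6: PC=0 idx=0 pred=N actual=T -> ctr[0]=1
Ev 7: PC=7 idx=3 pred=T actual=T -> ctr[3]=3
Ev 8: PC=7 idx=3 pred=T actual=N -> ctr[3]=2
Ev 9: PC=0 idx=0 pred=N actual=T -> ctr[0]=2

Answer: 2 1 1 2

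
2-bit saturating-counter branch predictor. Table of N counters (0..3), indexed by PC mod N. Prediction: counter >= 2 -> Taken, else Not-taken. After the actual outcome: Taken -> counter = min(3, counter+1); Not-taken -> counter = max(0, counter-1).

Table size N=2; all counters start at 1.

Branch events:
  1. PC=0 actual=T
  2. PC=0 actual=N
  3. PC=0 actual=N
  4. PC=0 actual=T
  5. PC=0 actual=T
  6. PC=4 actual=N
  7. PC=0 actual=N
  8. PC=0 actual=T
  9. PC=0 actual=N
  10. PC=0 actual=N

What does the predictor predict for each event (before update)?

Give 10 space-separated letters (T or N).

Ev 1: PC=0 idx=0 pred=N actual=T -> ctr[0]=2
Ev 2: PC=0 idx=0 pred=T actual=N -> ctr[0]=1
Ev 3: PC=0 idx=0 pred=N actual=N -> ctr[0]=0
Ev 4: PC=0 idx=0 pred=N actual=T -> ctr[0]=1
Ev 5: PC=0 idx=0 pred=N actual=T -> ctr[0]=2
Ev 6: PC=4 idx=0 pred=T actual=N -> ctr[0]=1
Ev 7: PC=0 idx=0 pred=N actual=N -> ctr[0]=0
Ev 8: PC=0 idx=0 pred=N actual=T -> ctr[0]=1
Ev 9: PC=0 idx=0 pred=N actual=N -> ctr[0]=0
Ev 10: PC=0 idx=0 pred=N actual=N -> ctr[0]=0

Answer: N T N N N T N N N N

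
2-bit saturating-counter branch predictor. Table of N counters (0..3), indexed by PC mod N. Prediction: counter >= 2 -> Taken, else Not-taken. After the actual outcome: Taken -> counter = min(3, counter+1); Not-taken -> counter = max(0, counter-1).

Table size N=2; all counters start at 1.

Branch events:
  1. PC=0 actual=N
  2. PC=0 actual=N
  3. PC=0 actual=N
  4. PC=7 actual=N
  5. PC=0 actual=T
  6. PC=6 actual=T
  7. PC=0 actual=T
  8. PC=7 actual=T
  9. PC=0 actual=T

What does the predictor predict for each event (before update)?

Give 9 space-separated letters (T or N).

Answer: N N N N N N T N T

Derivation:
Ev 1: PC=0 idx=0 pred=N actual=N -> ctr[0]=0
Ev 2: PC=0 idx=0 pred=N actual=N -> ctr[0]=0
Ev 3: PC=0 idx=0 pred=N actual=N -> ctr[0]=0
Ev 4: PC=7 idx=1 pred=N actual=N -> ctr[1]=0
Ev 5: PC=0 idx=0 pred=N actual=T -> ctr[0]=1
Ev 6: PC=6 idx=0 pred=N actual=T -> ctr[0]=2
Ev 7: PC=0 idx=0 pred=T actual=T -> ctr[0]=3
Ev 8: PC=7 idx=1 pred=N actual=T -> ctr[1]=1
Ev 9: PC=0 idx=0 pred=T actual=T -> ctr[0]=3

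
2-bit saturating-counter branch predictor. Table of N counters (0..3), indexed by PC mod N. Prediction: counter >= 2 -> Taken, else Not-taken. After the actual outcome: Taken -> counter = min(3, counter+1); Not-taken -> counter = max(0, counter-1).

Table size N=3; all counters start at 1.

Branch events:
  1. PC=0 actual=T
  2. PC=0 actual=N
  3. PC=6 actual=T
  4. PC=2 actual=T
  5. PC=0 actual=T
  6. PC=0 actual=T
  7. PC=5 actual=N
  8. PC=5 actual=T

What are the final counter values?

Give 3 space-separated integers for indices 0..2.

Answer: 3 1 2

Derivation:
Ev 1: PC=0 idx=0 pred=N actual=T -> ctr[0]=2
Ev 2: PC=0 idx=0 pred=T actual=N -> ctr[0]=1
Ev 3: PC=6 idx=0 pred=N actual=T -> ctr[0]=2
Ev 4: PC=2 idx=2 pred=N actual=T -> ctr[2]=2
Ev 5: PC=0 idx=0 pred=T actual=T -> ctr[0]=3
Ev 6: PC=0 idx=0 pred=T actual=T -> ctr[0]=3
Ev 7: PC=5 idx=2 pred=T actual=N -> ctr[2]=1
Ev 8: PC=5 idx=2 pred=N actual=T -> ctr[2]=2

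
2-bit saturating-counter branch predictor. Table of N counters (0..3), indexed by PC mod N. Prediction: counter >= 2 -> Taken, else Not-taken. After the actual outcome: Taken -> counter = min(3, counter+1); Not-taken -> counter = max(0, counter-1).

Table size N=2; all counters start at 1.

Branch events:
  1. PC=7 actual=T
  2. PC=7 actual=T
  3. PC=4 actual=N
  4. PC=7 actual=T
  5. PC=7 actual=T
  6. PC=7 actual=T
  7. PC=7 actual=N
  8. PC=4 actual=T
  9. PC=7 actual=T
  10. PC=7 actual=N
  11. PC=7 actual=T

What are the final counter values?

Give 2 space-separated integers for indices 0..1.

Answer: 1 3

Derivation:
Ev 1: PC=7 idx=1 pred=N actual=T -> ctr[1]=2
Ev 2: PC=7 idx=1 pred=T actual=T -> ctr[1]=3
Ev 3: PC=4 idx=0 pred=N actual=N -> ctr[0]=0
Ev 4: PC=7 idx=1 pred=T actual=T -> ctr[1]=3
Ev 5: PC=7 idx=1 pred=T actual=T -> ctr[1]=3
Ev 6: PC=7 idx=1 pred=T actual=T -> ctr[1]=3
Ev 7: PC=7 idx=1 pred=T actual=N -> ctr[1]=2
Ev 8: PC=4 idx=0 pred=N actual=T -> ctr[0]=1
Ev 9: PC=7 idx=1 pred=T actual=T -> ctr[1]=3
Ev 10: PC=7 idx=1 pred=T actual=N -> ctr[1]=2
Ev 11: PC=7 idx=1 pred=T actual=T -> ctr[1]=3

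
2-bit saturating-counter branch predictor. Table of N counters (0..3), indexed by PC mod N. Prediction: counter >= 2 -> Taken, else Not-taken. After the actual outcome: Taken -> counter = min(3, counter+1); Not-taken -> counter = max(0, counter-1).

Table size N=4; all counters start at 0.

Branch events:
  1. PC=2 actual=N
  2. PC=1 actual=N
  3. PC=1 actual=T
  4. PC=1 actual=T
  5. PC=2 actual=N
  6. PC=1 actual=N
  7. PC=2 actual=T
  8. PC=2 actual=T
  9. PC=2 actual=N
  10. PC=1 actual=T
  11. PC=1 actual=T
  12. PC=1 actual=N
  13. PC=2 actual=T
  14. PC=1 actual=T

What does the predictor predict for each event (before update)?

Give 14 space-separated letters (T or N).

Ev 1: PC=2 idx=2 pred=N actual=N -> ctr[2]=0
Ev 2: PC=1 idx=1 pred=N actual=N -> ctr[1]=0
Ev 3: PC=1 idx=1 pred=N actual=T -> ctr[1]=1
Ev 4: PC=1 idx=1 pred=N actual=T -> ctr[1]=2
Ev 5: PC=2 idx=2 pred=N actual=N -> ctr[2]=0
Ev 6: PC=1 idx=1 pred=T actual=N -> ctr[1]=1
Ev 7: PC=2 idx=2 pred=N actual=T -> ctr[2]=1
Ev 8: PC=2 idx=2 pred=N actual=T -> ctr[2]=2
Ev 9: PC=2 idx=2 pred=T actual=N -> ctr[2]=1
Ev 10: PC=1 idx=1 pred=N actual=T -> ctr[1]=2
Ev 11: PC=1 idx=1 pred=T actual=T -> ctr[1]=3
Ev 12: PC=1 idx=1 pred=T actual=N -> ctr[1]=2
Ev 13: PC=2 idx=2 pred=N actual=T -> ctr[2]=2
Ev 14: PC=1 idx=1 pred=T actual=T -> ctr[1]=3

Answer: N N N N N T N N T N T T N T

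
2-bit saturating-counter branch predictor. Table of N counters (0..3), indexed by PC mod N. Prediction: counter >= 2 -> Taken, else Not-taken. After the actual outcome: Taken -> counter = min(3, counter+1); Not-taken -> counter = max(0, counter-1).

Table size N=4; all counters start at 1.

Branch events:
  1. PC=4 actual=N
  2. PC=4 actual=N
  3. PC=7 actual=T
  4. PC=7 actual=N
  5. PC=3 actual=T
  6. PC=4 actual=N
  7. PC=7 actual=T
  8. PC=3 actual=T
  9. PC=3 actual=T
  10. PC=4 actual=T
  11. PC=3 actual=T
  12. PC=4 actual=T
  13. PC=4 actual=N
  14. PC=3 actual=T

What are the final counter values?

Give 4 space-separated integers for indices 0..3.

Answer: 1 1 1 3

Derivation:
Ev 1: PC=4 idx=0 pred=N actual=N -> ctr[0]=0
Ev 2: PC=4 idx=0 pred=N actual=N -> ctr[0]=0
Ev 3: PC=7 idx=3 pred=N actual=T -> ctr[3]=2
Ev 4: PC=7 idx=3 pred=T actual=N -> ctr[3]=1
Ev 5: PC=3 idx=3 pred=N actual=T -> ctr[3]=2
Ev 6: PC=4 idx=0 pred=N actual=N -> ctr[0]=0
Ev 7: PC=7 idx=3 pred=T actual=T -> ctr[3]=3
Ev 8: PC=3 idx=3 pred=T actual=T -> ctr[3]=3
Ev 9: PC=3 idx=3 pred=T actual=T -> ctr[3]=3
Ev 10: PC=4 idx=0 pred=N actual=T -> ctr[0]=1
Ev 11: PC=3 idx=3 pred=T actual=T -> ctr[3]=3
Ev 12: PC=4 idx=0 pred=N actual=T -> ctr[0]=2
Ev 13: PC=4 idx=0 pred=T actual=N -> ctr[0]=1
Ev 14: PC=3 idx=3 pred=T actual=T -> ctr[3]=3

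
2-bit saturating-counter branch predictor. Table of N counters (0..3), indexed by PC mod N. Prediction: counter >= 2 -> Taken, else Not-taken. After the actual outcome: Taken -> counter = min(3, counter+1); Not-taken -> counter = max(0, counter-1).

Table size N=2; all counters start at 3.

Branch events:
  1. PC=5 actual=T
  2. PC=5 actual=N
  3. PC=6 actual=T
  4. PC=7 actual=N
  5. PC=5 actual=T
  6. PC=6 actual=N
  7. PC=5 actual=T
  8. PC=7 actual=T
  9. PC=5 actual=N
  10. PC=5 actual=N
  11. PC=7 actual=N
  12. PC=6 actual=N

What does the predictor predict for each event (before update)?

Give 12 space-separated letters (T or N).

Ev 1: PC=5 idx=1 pred=T actual=T -> ctr[1]=3
Ev 2: PC=5 idx=1 pred=T actual=N -> ctr[1]=2
Ev 3: PC=6 idx=0 pred=T actual=T -> ctr[0]=3
Ev 4: PC=7 idx=1 pred=T actual=N -> ctr[1]=1
Ev 5: PC=5 idx=1 pred=N actual=T -> ctr[1]=2
Ev 6: PC=6 idx=0 pred=T actual=N -> ctr[0]=2
Ev 7: PC=5 idx=1 pred=T actual=T -> ctr[1]=3
Ev 8: PC=7 idx=1 pred=T actual=T -> ctr[1]=3
Ev 9: PC=5 idx=1 pred=T actual=N -> ctr[1]=2
Ev 10: PC=5 idx=1 pred=T actual=N -> ctr[1]=1
Ev 11: PC=7 idx=1 pred=N actual=N -> ctr[1]=0
Ev 12: PC=6 idx=0 pred=T actual=N -> ctr[0]=1

Answer: T T T T N T T T T T N T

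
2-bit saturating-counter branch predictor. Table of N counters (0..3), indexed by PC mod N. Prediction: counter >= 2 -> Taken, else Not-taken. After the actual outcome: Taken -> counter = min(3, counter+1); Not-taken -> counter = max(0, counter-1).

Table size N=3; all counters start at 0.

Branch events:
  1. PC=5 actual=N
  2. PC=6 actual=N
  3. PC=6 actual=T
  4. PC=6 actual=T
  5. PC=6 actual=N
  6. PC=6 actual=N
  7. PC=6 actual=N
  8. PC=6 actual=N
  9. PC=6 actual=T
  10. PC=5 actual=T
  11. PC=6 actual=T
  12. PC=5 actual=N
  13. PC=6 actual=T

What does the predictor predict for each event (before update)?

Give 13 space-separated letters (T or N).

Answer: N N N N T N N N N N N N T

Derivation:
Ev 1: PC=5 idx=2 pred=N actual=N -> ctr[2]=0
Ev 2: PC=6 idx=0 pred=N actual=N -> ctr[0]=0
Ev 3: PC=6 idx=0 pred=N actual=T -> ctr[0]=1
Ev 4: PC=6 idx=0 pred=N actual=T -> ctr[0]=2
Ev 5: PC=6 idx=0 pred=T actual=N -> ctr[0]=1
Ev 6: PC=6 idx=0 pred=N actual=N -> ctr[0]=0
Ev 7: PC=6 idx=0 pred=N actual=N -> ctr[0]=0
Ev 8: PC=6 idx=0 pred=N actual=N -> ctr[0]=0
Ev 9: PC=6 idx=0 pred=N actual=T -> ctr[0]=1
Ev 10: PC=5 idx=2 pred=N actual=T -> ctr[2]=1
Ev 11: PC=6 idx=0 pred=N actual=T -> ctr[0]=2
Ev 12: PC=5 idx=2 pred=N actual=N -> ctr[2]=0
Ev 13: PC=6 idx=0 pred=T actual=T -> ctr[0]=3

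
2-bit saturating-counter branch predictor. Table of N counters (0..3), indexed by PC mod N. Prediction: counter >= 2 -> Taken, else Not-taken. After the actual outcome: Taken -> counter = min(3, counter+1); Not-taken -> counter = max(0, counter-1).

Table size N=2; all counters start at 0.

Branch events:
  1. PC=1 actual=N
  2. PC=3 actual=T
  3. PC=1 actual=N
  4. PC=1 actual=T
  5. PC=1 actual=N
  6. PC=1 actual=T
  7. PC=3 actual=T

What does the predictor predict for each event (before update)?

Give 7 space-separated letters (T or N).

Ev 1: PC=1 idx=1 pred=N actual=N -> ctr[1]=0
Ev 2: PC=3 idx=1 pred=N actual=T -> ctr[1]=1
Ev 3: PC=1 idx=1 pred=N actual=N -> ctr[1]=0
Ev 4: PC=1 idx=1 pred=N actual=T -> ctr[1]=1
Ev 5: PC=1 idx=1 pred=N actual=N -> ctr[1]=0
Ev 6: PC=1 idx=1 pred=N actual=T -> ctr[1]=1
Ev 7: PC=3 idx=1 pred=N actual=T -> ctr[1]=2

Answer: N N N N N N N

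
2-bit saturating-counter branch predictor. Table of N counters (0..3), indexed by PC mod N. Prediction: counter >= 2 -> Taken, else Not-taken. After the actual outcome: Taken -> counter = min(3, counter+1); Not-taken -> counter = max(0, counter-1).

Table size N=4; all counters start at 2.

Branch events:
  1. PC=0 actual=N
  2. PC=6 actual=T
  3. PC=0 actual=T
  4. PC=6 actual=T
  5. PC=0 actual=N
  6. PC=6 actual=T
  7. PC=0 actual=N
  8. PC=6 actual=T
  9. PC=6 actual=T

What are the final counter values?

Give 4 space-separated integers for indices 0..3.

Ev 1: PC=0 idx=0 pred=T actual=N -> ctr[0]=1
Ev 2: PC=6 idx=2 pred=T actual=T -> ctr[2]=3
Ev 3: PC=0 idx=0 pred=N actual=T -> ctr[0]=2
Ev 4: PC=6 idx=2 pred=T actual=T -> ctr[2]=3
Ev 5: PC=0 idx=0 pred=T actual=N -> ctr[0]=1
Ev 6: PC=6 idx=2 pred=T actual=T -> ctr[2]=3
Ev 7: PC=0 idx=0 pred=N actual=N -> ctr[0]=0
Ev 8: PC=6 idx=2 pred=T actual=T -> ctr[2]=3
Ev 9: PC=6 idx=2 pred=T actual=T -> ctr[2]=3

Answer: 0 2 3 2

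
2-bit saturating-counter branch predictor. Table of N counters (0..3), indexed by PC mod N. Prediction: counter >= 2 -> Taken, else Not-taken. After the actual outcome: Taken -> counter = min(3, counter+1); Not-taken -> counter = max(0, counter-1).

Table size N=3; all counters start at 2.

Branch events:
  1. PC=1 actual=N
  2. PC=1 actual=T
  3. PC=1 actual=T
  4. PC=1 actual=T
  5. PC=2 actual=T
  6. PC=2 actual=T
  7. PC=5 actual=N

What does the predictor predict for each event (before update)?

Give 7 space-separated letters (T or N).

Ev 1: PC=1 idx=1 pred=T actual=N -> ctr[1]=1
Ev 2: PC=1 idx=1 pred=N actual=T -> ctr[1]=2
Ev 3: PC=1 idx=1 pred=T actual=T -> ctr[1]=3
Ev 4: PC=1 idx=1 pred=T actual=T -> ctr[1]=3
Ev 5: PC=2 idx=2 pred=T actual=T -> ctr[2]=3
Ev 6: PC=2 idx=2 pred=T actual=T -> ctr[2]=3
Ev 7: PC=5 idx=2 pred=T actual=N -> ctr[2]=2

Answer: T N T T T T T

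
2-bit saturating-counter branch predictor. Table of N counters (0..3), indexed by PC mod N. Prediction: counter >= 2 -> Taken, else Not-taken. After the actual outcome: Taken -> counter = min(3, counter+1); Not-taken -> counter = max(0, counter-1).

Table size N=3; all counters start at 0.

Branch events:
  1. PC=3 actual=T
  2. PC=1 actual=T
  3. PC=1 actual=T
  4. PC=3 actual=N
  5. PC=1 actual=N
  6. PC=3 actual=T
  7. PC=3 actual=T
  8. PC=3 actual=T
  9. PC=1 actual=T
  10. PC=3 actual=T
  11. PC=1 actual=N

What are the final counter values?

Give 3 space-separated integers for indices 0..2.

Ev 1: PC=3 idx=0 pred=N actual=T -> ctr[0]=1
Ev 2: PC=1 idx=1 pred=N actual=T -> ctr[1]=1
Ev 3: PC=1 idx=1 pred=N actual=T -> ctr[1]=2
Ev 4: PC=3 idx=0 pred=N actual=N -> ctr[0]=0
Ev 5: PC=1 idx=1 pred=T actual=N -> ctr[1]=1
Ev 6: PC=3 idx=0 pred=N actual=T -> ctr[0]=1
Ev 7: PC=3 idx=0 pred=N actual=T -> ctr[0]=2
Ev 8: PC=3 idx=0 pred=T actual=T -> ctr[0]=3
Ev 9: PC=1 idx=1 pred=N actual=T -> ctr[1]=2
Ev 10: PC=3 idx=0 pred=T actual=T -> ctr[0]=3
Ev 11: PC=1 idx=1 pred=T actual=N -> ctr[1]=1

Answer: 3 1 0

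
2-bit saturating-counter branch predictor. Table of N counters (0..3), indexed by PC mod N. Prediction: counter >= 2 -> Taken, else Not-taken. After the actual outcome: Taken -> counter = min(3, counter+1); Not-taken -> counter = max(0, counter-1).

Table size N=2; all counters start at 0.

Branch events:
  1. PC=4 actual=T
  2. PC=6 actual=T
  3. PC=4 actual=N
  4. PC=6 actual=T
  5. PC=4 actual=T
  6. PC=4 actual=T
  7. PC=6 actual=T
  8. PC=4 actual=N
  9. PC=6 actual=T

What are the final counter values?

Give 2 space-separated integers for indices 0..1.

Ev 1: PC=4 idx=0 pred=N actual=T -> ctr[0]=1
Ev 2: PC=6 idx=0 pred=N actual=T -> ctr[0]=2
Ev 3: PC=4 idx=0 pred=T actual=N -> ctr[0]=1
Ev 4: PC=6 idx=0 pred=N actual=T -> ctr[0]=2
Ev 5: PC=4 idx=0 pred=T actual=T -> ctr[0]=3
Ev 6: PC=4 idx=0 pred=T actual=T -> ctr[0]=3
Ev 7: PC=6 idx=0 pred=T actual=T -> ctr[0]=3
Ev 8: PC=4 idx=0 pred=T actual=N -> ctr[0]=2
Ev 9: PC=6 idx=0 pred=T actual=T -> ctr[0]=3

Answer: 3 0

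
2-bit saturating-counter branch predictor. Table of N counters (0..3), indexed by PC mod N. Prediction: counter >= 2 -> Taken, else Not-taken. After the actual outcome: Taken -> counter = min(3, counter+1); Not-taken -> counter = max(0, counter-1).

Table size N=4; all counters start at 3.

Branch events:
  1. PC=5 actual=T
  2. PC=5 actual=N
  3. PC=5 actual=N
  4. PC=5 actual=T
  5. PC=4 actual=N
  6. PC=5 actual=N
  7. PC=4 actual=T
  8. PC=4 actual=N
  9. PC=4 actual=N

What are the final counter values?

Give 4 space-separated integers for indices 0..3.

Ev 1: PC=5 idx=1 pred=T actual=T -> ctr[1]=3
Ev 2: PC=5 idx=1 pred=T actual=N -> ctr[1]=2
Ev 3: PC=5 idx=1 pred=T actual=N -> ctr[1]=1
Ev 4: PC=5 idx=1 pred=N actual=T -> ctr[1]=2
Ev 5: PC=4 idx=0 pred=T actual=N -> ctr[0]=2
Ev 6: PC=5 idx=1 pred=T actual=N -> ctr[1]=1
Ev 7: PC=4 idx=0 pred=T actual=T -> ctr[0]=3
Ev 8: PC=4 idx=0 pred=T actual=N -> ctr[0]=2
Ev 9: PC=4 idx=0 pred=T actual=N -> ctr[0]=1

Answer: 1 1 3 3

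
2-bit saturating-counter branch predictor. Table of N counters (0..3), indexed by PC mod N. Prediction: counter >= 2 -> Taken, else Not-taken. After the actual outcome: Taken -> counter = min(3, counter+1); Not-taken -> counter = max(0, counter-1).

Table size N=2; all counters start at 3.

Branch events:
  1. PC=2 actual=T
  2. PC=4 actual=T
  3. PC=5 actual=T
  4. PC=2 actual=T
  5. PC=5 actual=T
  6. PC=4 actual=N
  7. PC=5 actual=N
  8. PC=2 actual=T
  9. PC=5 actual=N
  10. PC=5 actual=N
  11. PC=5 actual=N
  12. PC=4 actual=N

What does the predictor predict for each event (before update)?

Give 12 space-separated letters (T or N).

Answer: T T T T T T T T T N N T

Derivation:
Ev 1: PC=2 idx=0 pred=T actual=T -> ctr[0]=3
Ev 2: PC=4 idx=0 pred=T actual=T -> ctr[0]=3
Ev 3: PC=5 idx=1 pred=T actual=T -> ctr[1]=3
Ev 4: PC=2 idx=0 pred=T actual=T -> ctr[0]=3
Ev 5: PC=5 idx=1 pred=T actual=T -> ctr[1]=3
Ev 6: PC=4 idx=0 pred=T actual=N -> ctr[0]=2
Ev 7: PC=5 idx=1 pred=T actual=N -> ctr[1]=2
Ev 8: PC=2 idx=0 pred=T actual=T -> ctr[0]=3
Ev 9: PC=5 idx=1 pred=T actual=N -> ctr[1]=1
Ev 10: PC=5 idx=1 pred=N actual=N -> ctr[1]=0
Ev 11: PC=5 idx=1 pred=N actual=N -> ctr[1]=0
Ev 12: PC=4 idx=0 pred=T actual=N -> ctr[0]=2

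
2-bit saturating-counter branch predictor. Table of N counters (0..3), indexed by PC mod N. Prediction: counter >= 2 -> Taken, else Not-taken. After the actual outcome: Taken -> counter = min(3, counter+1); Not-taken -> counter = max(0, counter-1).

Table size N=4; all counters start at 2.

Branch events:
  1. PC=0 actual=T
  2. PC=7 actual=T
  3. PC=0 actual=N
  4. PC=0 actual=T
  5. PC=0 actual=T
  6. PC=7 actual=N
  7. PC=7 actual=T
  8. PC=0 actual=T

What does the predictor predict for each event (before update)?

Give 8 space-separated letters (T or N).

Ev 1: PC=0 idx=0 pred=T actual=T -> ctr[0]=3
Ev 2: PC=7 idx=3 pred=T actual=T -> ctr[3]=3
Ev 3: PC=0 idx=0 pred=T actual=N -> ctr[0]=2
Ev 4: PC=0 idx=0 pred=T actual=T -> ctr[0]=3
Ev 5: PC=0 idx=0 pred=T actual=T -> ctr[0]=3
Ev 6: PC=7 idx=3 pred=T actual=N -> ctr[3]=2
Ev 7: PC=7 idx=3 pred=T actual=T -> ctr[3]=3
Ev 8: PC=0 idx=0 pred=T actual=T -> ctr[0]=3

Answer: T T T T T T T T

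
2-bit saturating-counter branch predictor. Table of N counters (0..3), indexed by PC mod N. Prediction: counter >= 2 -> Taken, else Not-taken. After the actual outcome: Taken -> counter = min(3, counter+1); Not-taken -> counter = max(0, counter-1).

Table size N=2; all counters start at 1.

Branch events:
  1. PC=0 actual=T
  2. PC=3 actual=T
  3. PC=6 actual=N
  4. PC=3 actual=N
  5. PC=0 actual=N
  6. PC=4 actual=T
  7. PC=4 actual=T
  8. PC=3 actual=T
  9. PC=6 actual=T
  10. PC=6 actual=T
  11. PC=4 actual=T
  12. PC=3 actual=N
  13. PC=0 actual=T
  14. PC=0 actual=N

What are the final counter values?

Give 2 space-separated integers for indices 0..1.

Answer: 2 1

Derivation:
Ev 1: PC=0 idx=0 pred=N actual=T -> ctr[0]=2
Ev 2: PC=3 idx=1 pred=N actual=T -> ctr[1]=2
Ev 3: PC=6 idx=0 pred=T actual=N -> ctr[0]=1
Ev 4: PC=3 idx=1 pred=T actual=N -> ctr[1]=1
Ev 5: PC=0 idx=0 pred=N actual=N -> ctr[0]=0
Ev 6: PC=4 idx=0 pred=N actual=T -> ctr[0]=1
Ev 7: PC=4 idx=0 pred=N actual=T -> ctr[0]=2
Ev 8: PC=3 idx=1 pred=N actual=T -> ctr[1]=2
Ev 9: PC=6 idx=0 pred=T actual=T -> ctr[0]=3
Ev 10: PC=6 idx=0 pred=T actual=T -> ctr[0]=3
Ev 11: PC=4 idx=0 pred=T actual=T -> ctr[0]=3
Ev 12: PC=3 idx=1 pred=T actual=N -> ctr[1]=1
Ev 13: PC=0 idx=0 pred=T actual=T -> ctr[0]=3
Ev 14: PC=0 idx=0 pred=T actual=N -> ctr[0]=2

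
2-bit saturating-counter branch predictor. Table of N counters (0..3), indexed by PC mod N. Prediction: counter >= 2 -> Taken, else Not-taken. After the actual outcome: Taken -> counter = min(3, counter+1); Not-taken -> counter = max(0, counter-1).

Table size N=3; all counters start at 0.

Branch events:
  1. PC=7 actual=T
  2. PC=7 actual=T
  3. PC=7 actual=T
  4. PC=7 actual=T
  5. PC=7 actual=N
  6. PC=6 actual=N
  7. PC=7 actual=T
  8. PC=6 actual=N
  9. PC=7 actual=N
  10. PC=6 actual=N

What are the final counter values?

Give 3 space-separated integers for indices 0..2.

Answer: 0 2 0

Derivation:
Ev 1: PC=7 idx=1 pred=N actual=T -> ctr[1]=1
Ev 2: PC=7 idx=1 pred=N actual=T -> ctr[1]=2
Ev 3: PC=7 idx=1 pred=T actual=T -> ctr[1]=3
Ev 4: PC=7 idx=1 pred=T actual=T -> ctr[1]=3
Ev 5: PC=7 idx=1 pred=T actual=N -> ctr[1]=2
Ev 6: PC=6 idx=0 pred=N actual=N -> ctr[0]=0
Ev 7: PC=7 idx=1 pred=T actual=T -> ctr[1]=3
Ev 8: PC=6 idx=0 pred=N actual=N -> ctr[0]=0
Ev 9: PC=7 idx=1 pred=T actual=N -> ctr[1]=2
Ev 10: PC=6 idx=0 pred=N actual=N -> ctr[0]=0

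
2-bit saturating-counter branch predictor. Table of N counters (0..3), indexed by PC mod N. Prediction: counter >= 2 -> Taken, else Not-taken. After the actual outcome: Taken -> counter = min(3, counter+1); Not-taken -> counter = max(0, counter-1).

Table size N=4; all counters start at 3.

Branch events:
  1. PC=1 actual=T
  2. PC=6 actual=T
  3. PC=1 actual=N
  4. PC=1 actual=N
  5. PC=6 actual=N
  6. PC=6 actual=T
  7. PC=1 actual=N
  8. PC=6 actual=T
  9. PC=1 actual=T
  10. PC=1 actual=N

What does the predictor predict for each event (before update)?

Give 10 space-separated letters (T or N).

Ev 1: PC=1 idx=1 pred=T actual=T -> ctr[1]=3
Ev 2: PC=6 idx=2 pred=T actual=T -> ctr[2]=3
Ev 3: PC=1 idx=1 pred=T actual=N -> ctr[1]=2
Ev 4: PC=1 idx=1 pred=T actual=N -> ctr[1]=1
Ev 5: PC=6 idx=2 pred=T actual=N -> ctr[2]=2
Ev 6: PC=6 idx=2 pred=T actual=T -> ctr[2]=3
Ev 7: PC=1 idx=1 pred=N actual=N -> ctr[1]=0
Ev 8: PC=6 idx=2 pred=T actual=T -> ctr[2]=3
Ev 9: PC=1 idx=1 pred=N actual=T -> ctr[1]=1
Ev 10: PC=1 idx=1 pred=N actual=N -> ctr[1]=0

Answer: T T T T T T N T N N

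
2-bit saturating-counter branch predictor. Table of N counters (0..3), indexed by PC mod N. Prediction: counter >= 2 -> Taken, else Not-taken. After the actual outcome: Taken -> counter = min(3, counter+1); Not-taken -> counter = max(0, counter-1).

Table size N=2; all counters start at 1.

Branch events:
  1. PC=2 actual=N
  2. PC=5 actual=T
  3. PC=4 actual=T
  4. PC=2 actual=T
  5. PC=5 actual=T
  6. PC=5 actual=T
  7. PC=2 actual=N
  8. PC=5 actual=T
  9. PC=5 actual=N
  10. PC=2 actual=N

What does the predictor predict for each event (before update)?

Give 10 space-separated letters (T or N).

Answer: N N N N T T T T T N

Derivation:
Ev 1: PC=2 idx=0 pred=N actual=N -> ctr[0]=0
Ev 2: PC=5 idx=1 pred=N actual=T -> ctr[1]=2
Ev 3: PC=4 idx=0 pred=N actual=T -> ctr[0]=1
Ev 4: PC=2 idx=0 pred=N actual=T -> ctr[0]=2
Ev 5: PC=5 idx=1 pred=T actual=T -> ctr[1]=3
Ev 6: PC=5 idx=1 pred=T actual=T -> ctr[1]=3
Ev 7: PC=2 idx=0 pred=T actual=N -> ctr[0]=1
Ev 8: PC=5 idx=1 pred=T actual=T -> ctr[1]=3
Ev 9: PC=5 idx=1 pred=T actual=N -> ctr[1]=2
Ev 10: PC=2 idx=0 pred=N actual=N -> ctr[0]=0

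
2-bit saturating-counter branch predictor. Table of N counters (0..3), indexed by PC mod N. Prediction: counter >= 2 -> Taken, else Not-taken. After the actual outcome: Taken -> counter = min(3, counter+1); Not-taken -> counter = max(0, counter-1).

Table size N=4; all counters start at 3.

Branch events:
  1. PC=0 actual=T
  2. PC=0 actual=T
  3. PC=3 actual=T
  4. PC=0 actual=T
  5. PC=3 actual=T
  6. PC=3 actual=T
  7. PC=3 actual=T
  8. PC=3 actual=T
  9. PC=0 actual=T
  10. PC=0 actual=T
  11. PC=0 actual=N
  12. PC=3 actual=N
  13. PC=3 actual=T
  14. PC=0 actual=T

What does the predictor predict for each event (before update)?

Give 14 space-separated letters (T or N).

Ev 1: PC=0 idx=0 pred=T actual=T -> ctr[0]=3
Ev 2: PC=0 idx=0 pred=T actual=T -> ctr[0]=3
Ev 3: PC=3 idx=3 pred=T actual=T -> ctr[3]=3
Ev 4: PC=0 idx=0 pred=T actual=T -> ctr[0]=3
Ev 5: PC=3 idx=3 pred=T actual=T -> ctr[3]=3
Ev 6: PC=3 idx=3 pred=T actual=T -> ctr[3]=3
Ev 7: PC=3 idx=3 pred=T actual=T -> ctr[3]=3
Ev 8: PC=3 idx=3 pred=T actual=T -> ctr[3]=3
Ev 9: PC=0 idx=0 pred=T actual=T -> ctr[0]=3
Ev 10: PC=0 idx=0 pred=T actual=T -> ctr[0]=3
Ev 11: PC=0 idx=0 pred=T actual=N -> ctr[0]=2
Ev 12: PC=3 idx=3 pred=T actual=N -> ctr[3]=2
Ev 13: PC=3 idx=3 pred=T actual=T -> ctr[3]=3
Ev 14: PC=0 idx=0 pred=T actual=T -> ctr[0]=3

Answer: T T T T T T T T T T T T T T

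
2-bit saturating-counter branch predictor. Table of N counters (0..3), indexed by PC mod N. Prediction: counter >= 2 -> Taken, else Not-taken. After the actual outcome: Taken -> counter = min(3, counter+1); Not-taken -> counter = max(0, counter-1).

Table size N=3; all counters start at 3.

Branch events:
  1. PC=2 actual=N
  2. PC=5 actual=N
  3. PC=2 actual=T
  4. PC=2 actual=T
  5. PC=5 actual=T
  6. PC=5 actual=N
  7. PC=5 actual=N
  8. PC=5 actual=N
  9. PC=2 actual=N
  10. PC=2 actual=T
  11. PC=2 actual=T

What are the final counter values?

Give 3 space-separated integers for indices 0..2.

Ev 1: PC=2 idx=2 pred=T actual=N -> ctr[2]=2
Ev 2: PC=5 idx=2 pred=T actual=N -> ctr[2]=1
Ev 3: PC=2 idx=2 pred=N actual=T -> ctr[2]=2
Ev 4: PC=2 idx=2 pred=T actual=T -> ctr[2]=3
Ev 5: PC=5 idx=2 pred=T actual=T -> ctr[2]=3
Ev 6: PC=5 idx=2 pred=T actual=N -> ctr[2]=2
Ev 7: PC=5 idx=2 pred=T actual=N -> ctr[2]=1
Ev 8: PC=5 idx=2 pred=N actual=N -> ctr[2]=0
Ev 9: PC=2 idx=2 pred=N actual=N -> ctr[2]=0
Ev 10: PC=2 idx=2 pred=N actual=T -> ctr[2]=1
Ev 11: PC=2 idx=2 pred=N actual=T -> ctr[2]=2

Answer: 3 3 2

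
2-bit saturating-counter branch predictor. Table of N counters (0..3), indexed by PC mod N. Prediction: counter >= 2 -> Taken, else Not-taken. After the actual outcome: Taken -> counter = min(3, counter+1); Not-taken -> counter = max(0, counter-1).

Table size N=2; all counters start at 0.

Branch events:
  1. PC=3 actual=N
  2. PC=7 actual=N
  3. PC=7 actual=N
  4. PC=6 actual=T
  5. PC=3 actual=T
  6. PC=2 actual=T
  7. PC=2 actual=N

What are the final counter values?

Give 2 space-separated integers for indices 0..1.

Answer: 1 1

Derivation:
Ev 1: PC=3 idx=1 pred=N actual=N -> ctr[1]=0
Ev 2: PC=7 idx=1 pred=N actual=N -> ctr[1]=0
Ev 3: PC=7 idx=1 pred=N actual=N -> ctr[1]=0
Ev 4: PC=6 idx=0 pred=N actual=T -> ctr[0]=1
Ev 5: PC=3 idx=1 pred=N actual=T -> ctr[1]=1
Ev 6: PC=2 idx=0 pred=N actual=T -> ctr[0]=2
Ev 7: PC=2 idx=0 pred=T actual=N -> ctr[0]=1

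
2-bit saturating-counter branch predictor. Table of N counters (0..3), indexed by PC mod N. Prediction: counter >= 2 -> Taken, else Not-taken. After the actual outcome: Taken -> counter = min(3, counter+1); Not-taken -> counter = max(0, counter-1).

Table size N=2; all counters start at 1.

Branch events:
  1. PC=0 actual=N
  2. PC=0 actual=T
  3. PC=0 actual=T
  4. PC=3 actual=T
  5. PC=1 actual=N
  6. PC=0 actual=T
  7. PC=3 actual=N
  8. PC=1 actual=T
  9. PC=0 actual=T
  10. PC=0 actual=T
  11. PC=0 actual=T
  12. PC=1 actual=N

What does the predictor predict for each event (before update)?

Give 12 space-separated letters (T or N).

Answer: N N N N T T N N T T T N

Derivation:
Ev 1: PC=0 idx=0 pred=N actual=N -> ctr[0]=0
Ev 2: PC=0 idx=0 pred=N actual=T -> ctr[0]=1
Ev 3: PC=0 idx=0 pred=N actual=T -> ctr[0]=2
Ev 4: PC=3 idx=1 pred=N actual=T -> ctr[1]=2
Ev 5: PC=1 idx=1 pred=T actual=N -> ctr[1]=1
Ev 6: PC=0 idx=0 pred=T actual=T -> ctr[0]=3
Ev 7: PC=3 idx=1 pred=N actual=N -> ctr[1]=0
Ev 8: PC=1 idx=1 pred=N actual=T -> ctr[1]=1
Ev 9: PC=0 idx=0 pred=T actual=T -> ctr[0]=3
Ev 10: PC=0 idx=0 pred=T actual=T -> ctr[0]=3
Ev 11: PC=0 idx=0 pred=T actual=T -> ctr[0]=3
Ev 12: PC=1 idx=1 pred=N actual=N -> ctr[1]=0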